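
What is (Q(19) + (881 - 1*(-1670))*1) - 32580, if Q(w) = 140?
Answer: -29889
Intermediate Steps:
(Q(19) + (881 - 1*(-1670))*1) - 32580 = (140 + (881 - 1*(-1670))*1) - 32580 = (140 + (881 + 1670)*1) - 32580 = (140 + 2551*1) - 32580 = (140 + 2551) - 32580 = 2691 - 32580 = -29889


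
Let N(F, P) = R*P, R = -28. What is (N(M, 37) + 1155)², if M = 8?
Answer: 14161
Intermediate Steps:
N(F, P) = -28*P
(N(M, 37) + 1155)² = (-28*37 + 1155)² = (-1036 + 1155)² = 119² = 14161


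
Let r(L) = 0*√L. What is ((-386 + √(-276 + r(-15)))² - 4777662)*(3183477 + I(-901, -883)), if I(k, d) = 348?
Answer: -14737741263150 - 4915825800*I*√69 ≈ -1.4738e+13 - 4.0834e+10*I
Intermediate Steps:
r(L) = 0
((-386 + √(-276 + r(-15)))² - 4777662)*(3183477 + I(-901, -883)) = ((-386 + √(-276 + 0))² - 4777662)*(3183477 + 348) = ((-386 + √(-276))² - 4777662)*3183825 = ((-386 + 2*I*√69)² - 4777662)*3183825 = (-4777662 + (-386 + 2*I*√69)²)*3183825 = -15211239717150 + 3183825*(-386 + 2*I*√69)²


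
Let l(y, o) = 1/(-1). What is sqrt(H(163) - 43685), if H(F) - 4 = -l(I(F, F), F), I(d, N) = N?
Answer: 4*I*sqrt(2730) ≈ 209.0*I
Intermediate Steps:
l(y, o) = -1
H(F) = 5 (H(F) = 4 - 1*(-1) = 4 + 1 = 5)
sqrt(H(163) - 43685) = sqrt(5 - 43685) = sqrt(-43680) = 4*I*sqrt(2730)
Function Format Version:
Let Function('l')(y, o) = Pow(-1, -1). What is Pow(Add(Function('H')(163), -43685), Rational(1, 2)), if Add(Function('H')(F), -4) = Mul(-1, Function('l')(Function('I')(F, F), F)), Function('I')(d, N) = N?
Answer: Mul(4, I, Pow(2730, Rational(1, 2))) ≈ Mul(209.00, I)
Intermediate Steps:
Function('l')(y, o) = -1
Function('H')(F) = 5 (Function('H')(F) = Add(4, Mul(-1, -1)) = Add(4, 1) = 5)
Pow(Add(Function('H')(163), -43685), Rational(1, 2)) = Pow(Add(5, -43685), Rational(1, 2)) = Pow(-43680, Rational(1, 2)) = Mul(4, I, Pow(2730, Rational(1, 2)))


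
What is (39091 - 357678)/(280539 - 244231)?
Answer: -318587/36308 ≈ -8.7746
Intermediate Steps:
(39091 - 357678)/(280539 - 244231) = -318587/36308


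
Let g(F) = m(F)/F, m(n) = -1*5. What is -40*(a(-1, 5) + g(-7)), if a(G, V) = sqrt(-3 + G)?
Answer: -200/7 - 80*I ≈ -28.571 - 80.0*I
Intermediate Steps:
m(n) = -5
g(F) = -5/F
-40*(a(-1, 5) + g(-7)) = -40*(sqrt(-3 - 1) - 5/(-7)) = -40*(sqrt(-4) - 5*(-1/7)) = -40*(2*I + 5/7) = -40*(5/7 + 2*I) = -200/7 - 80*I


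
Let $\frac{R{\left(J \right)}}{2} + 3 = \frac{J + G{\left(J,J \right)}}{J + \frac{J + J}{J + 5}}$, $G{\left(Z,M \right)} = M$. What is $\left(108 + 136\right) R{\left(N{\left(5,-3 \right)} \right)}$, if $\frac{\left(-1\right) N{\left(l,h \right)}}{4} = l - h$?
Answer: $- \frac{10248}{25} \approx -409.92$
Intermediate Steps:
$N{\left(l,h \right)} = - 4 l + 4 h$ ($N{\left(l,h \right)} = - 4 \left(l - h\right) = - 4 l + 4 h$)
$R{\left(J \right)} = -6 + \frac{4 J}{J + \frac{2 J}{5 + J}}$ ($R{\left(J \right)} = -6 + 2 \frac{J + J}{J + \frac{J + J}{J + 5}} = -6 + 2 \frac{2 J}{J + \frac{2 J}{5 + J}} = -6 + \frac{4 J}{J + \frac{2 J}{5 + J}}$)
$\left(108 + 136\right) R{\left(N{\left(5,-3 \right)} \right)} = \left(108 + 136\right) \frac{2 \left(-11 - \left(\left(-4\right) 5 + 4 \left(-3\right)\right)\right)}{7 + \left(\left(-4\right) 5 + 4 \left(-3\right)\right)} = 244 \frac{2 \left(-11 - \left(-20 - 12\right)\right)}{7 - 32} = 244 \frac{2 \left(-11 - -32\right)}{7 - 32} = 244 \frac{2 \left(-11 + 32\right)}{-25} = 244 \cdot 2 \left(- \frac{1}{25}\right) 21 = 244 \left(- \frac{42}{25}\right) = - \frac{10248}{25}$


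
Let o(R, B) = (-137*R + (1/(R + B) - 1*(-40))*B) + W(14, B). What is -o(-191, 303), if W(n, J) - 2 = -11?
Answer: -4287439/112 ≈ -38281.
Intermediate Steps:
W(n, J) = -9 (W(n, J) = 2 - 11 = -9)
o(R, B) = -9 - 137*R + B*(40 + 1/(B + R)) (o(R, B) = (-137*R + (1/(R + B) - 1*(-40))*B) - 9 = (-137*R + (1/(B + R) + 40)*B) - 9 = (-137*R + (40 + 1/(B + R))*B) - 9 = (-137*R + B*(40 + 1/(B + R))) - 9 = -9 - 137*R + B*(40 + 1/(B + R)))
-o(-191, 303) = -(-137*(-191)**2 - 9*(-191) - 8*303 + 40*303**2 - 97*303*(-191))/(303 - 191) = -(-137*36481 + 1719 - 2424 + 40*91809 + 5613681)/112 = -(-4997897 + 1719 - 2424 + 3672360 + 5613681)/112 = -4287439/112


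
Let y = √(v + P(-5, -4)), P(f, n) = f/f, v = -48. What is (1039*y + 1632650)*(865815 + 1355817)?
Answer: 3627147484800 + 2308275648*I*√47 ≈ 3.6271e+12 + 1.5825e+10*I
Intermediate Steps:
P(f, n) = 1
y = I*√47 (y = √(-48 + 1) = √(-47) = I*√47 ≈ 6.8557*I)
(1039*y + 1632650)*(865815 + 1355817) = (1039*(I*√47) + 1632650)*(865815 + 1355817) = (1039*I*√47 + 1632650)*2221632 = (1632650 + 1039*I*√47)*2221632 = 3627147484800 + 2308275648*I*√47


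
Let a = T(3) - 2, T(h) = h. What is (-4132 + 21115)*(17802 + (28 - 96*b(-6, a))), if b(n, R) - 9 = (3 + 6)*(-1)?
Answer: 302806890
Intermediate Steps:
a = 1 (a = 3 - 2 = 1)
b(n, R) = 0 (b(n, R) = 9 + (3 + 6)*(-1) = 9 + 9*(-1) = 9 - 9 = 0)
(-4132 + 21115)*(17802 + (28 - 96*b(-6, a))) = (-4132 + 21115)*(17802 + (28 - 96*0)) = 16983*(17802 + (28 + 0)) = 16983*(17802 + 28) = 16983*17830 = 302806890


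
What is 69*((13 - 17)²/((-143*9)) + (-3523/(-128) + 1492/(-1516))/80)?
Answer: 36682294993/1664931840 ≈ 22.032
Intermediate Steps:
69*((13 - 17)²/((-143*9)) + (-3523/(-128) + 1492/(-1516))/80) = 69*((-4)²/(-1287) + (-3523*(-1/128) + 1492*(-1/1516))*(1/80)) = 69*(16*(-1/1287) + (3523/128 - 373/379)*(1/80)) = 69*(-16/1287 + (1287473/48512)*(1/80)) = 69*(-16/1287 + 1287473/3880960) = 69*(1594882391/4994795520) = 36682294993/1664931840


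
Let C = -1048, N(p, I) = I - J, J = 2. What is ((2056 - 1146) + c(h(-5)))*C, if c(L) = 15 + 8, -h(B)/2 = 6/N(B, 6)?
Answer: -977784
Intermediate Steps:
N(p, I) = -2 + I (N(p, I) = I - 1*2 = I - 2 = -2 + I)
h(B) = -3 (h(B) = -12/(-2 + 6) = -12/4 = -2*3/2 = -3)
c(L) = 23
((2056 - 1146) + c(h(-5)))*C = ((2056 - 1146) + 23)*(-1048) = (910 + 23)*(-1048) = 933*(-1048) = -977784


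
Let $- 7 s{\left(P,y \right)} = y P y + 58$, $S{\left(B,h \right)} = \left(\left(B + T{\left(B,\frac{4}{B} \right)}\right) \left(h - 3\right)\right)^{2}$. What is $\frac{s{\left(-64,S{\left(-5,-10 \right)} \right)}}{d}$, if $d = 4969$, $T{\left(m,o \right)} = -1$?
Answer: $\frac{2368963526}{34783} \approx 68107.0$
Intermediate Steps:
$S{\left(B,h \right)} = \left(-1 + B\right)^{2} \left(-3 + h\right)^{2}$ ($S{\left(B,h \right)} = \left(\left(B - 1\right) \left(h - 3\right)\right)^{2} = \left(\left(-1 + B\right) \left(-3 + h\right)\right)^{2} = \left(-1 + B\right)^{2} \left(-3 + h\right)^{2}$)
$s{\left(P,y \right)} = - \frac{58}{7} - \frac{P y^{2}}{7}$ ($s{\left(P,y \right)} = - \frac{y P y + 58}{7} = - \frac{P y y + 58}{7} = - \frac{P y^{2} + 58}{7} = - \frac{58 + P y^{2}}{7} = - \frac{58}{7} - \frac{P y^{2}}{7}$)
$\frac{s{\left(-64,S{\left(-5,-10 \right)} \right)}}{d} = \frac{- \frac{58}{7} - - \frac{64 \left(\left(-1 - 5\right)^{2} \left(-3 - 10\right)^{2}\right)^{2}}{7}}{4969} = \left(- \frac{58}{7} - - \frac{64 \left(\left(-6\right)^{2} \left(-13\right)^{2}\right)^{2}}{7}\right) \frac{1}{4969} = \left(- \frac{58}{7} - - \frac{64 \left(36 \cdot 169\right)^{2}}{7}\right) \frac{1}{4969} = \left(- \frac{58}{7} - - \frac{64 \cdot 6084^{2}}{7}\right) \frac{1}{4969} = \left(- \frac{58}{7} - \left(- \frac{64}{7}\right) 37015056\right) \frac{1}{4969} = \left(- \frac{58}{7} + \frac{2368963584}{7}\right) \frac{1}{4969} = \frac{2368963526}{7} \cdot \frac{1}{4969} = \frac{2368963526}{34783}$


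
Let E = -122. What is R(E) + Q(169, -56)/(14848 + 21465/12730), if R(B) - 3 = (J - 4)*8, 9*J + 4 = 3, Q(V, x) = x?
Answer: -1453063879/48609387 ≈ -29.893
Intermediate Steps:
J = -1/9 (J = -4/9 + (1/9)*3 = -4/9 + 1/3 = -1/9 ≈ -0.11111)
R(B) = -269/9 (R(B) = 3 + (-1/9 - 4)*8 = 3 - 37/9*8 = 3 - 296/9 = -269/9)
R(E) + Q(169, -56)/(14848 + 21465/12730) = -269/9 - 56/(14848 + 21465/12730) = -269/9 - 56/(14848 + 21465*(1/12730)) = -269/9 - 56/(14848 + 4293/2546) = -269/9 - 56/37807301/2546 = -269/9 - 56*2546/37807301 = -269/9 - 20368/5401043 = -1453063879/48609387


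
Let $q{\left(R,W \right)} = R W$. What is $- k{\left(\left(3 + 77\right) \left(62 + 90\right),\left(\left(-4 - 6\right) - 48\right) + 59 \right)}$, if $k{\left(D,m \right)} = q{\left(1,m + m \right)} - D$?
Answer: $12158$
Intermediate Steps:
$k{\left(D,m \right)} = - D + 2 m$ ($k{\left(D,m \right)} = 1 \left(m + m\right) - D = 1 \cdot 2 m - D = 2 m - D = - D + 2 m$)
$- k{\left(\left(3 + 77\right) \left(62 + 90\right),\left(\left(-4 - 6\right) - 48\right) + 59 \right)} = - (- \left(3 + 77\right) \left(62 + 90\right) + 2 \left(\left(\left(-4 - 6\right) - 48\right) + 59\right)) = - (- 80 \cdot 152 + 2 \left(\left(\left(-4 - 6\right) - 48\right) + 59\right)) = - (\left(-1\right) 12160 + 2 \left(\left(-10 - 48\right) + 59\right)) = - (-12160 + 2 \left(-58 + 59\right)) = - (-12160 + 2 \cdot 1) = - (-12160 + 2) = \left(-1\right) \left(-12158\right) = 12158$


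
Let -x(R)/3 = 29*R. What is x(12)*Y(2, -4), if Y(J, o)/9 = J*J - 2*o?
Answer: -112752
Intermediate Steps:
Y(J, o) = -18*o + 9*J² (Y(J, o) = 9*(J*J - 2*o) = 9*(J² - 2*o) = -18*o + 9*J²)
x(R) = -87*R
x(12)*Y(2, -4) = (-87*12)*(-18*(-4) + 9*2²) = -1044*(72 + 9*4) = -1044*(72 + 36) = -1044*108 = -112752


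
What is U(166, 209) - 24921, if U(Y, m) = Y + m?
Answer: -24546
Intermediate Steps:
U(166, 209) - 24921 = (166 + 209) - 24921 = 375 - 24921 = -24546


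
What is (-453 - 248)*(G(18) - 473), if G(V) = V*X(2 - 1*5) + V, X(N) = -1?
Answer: 331573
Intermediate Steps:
G(V) = 0 (G(V) = V*(-1) + V = -V + V = 0)
(-453 - 248)*(G(18) - 473) = (-453 - 248)*(0 - 473) = -701*(-473) = 331573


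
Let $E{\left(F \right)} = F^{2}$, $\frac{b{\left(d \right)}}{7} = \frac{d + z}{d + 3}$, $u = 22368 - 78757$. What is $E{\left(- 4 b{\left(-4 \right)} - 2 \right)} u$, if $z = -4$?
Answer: $-2880124564$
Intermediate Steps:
$u = -56389$
$b{\left(d \right)} = \frac{7 \left(-4 + d\right)}{3 + d}$ ($b{\left(d \right)} = 7 \frac{d - 4}{d + 3} = 7 \frac{-4 + d}{3 + d} = \frac{7 \left(-4 + d\right)}{3 + d}$)
$E{\left(- 4 b{\left(-4 \right)} - 2 \right)} u = \left(- 4 \frac{7 \left(-4 - 4\right)}{3 - 4} - 2\right)^{2} \left(-56389\right) = \left(- 4 \cdot 7 \frac{1}{-1} \left(-8\right) - 2\right)^{2} \left(-56389\right) = \left(- 4 \cdot 7 \left(-1\right) \left(-8\right) - 2\right)^{2} \left(-56389\right) = \left(\left(-4\right) 56 - 2\right)^{2} \left(-56389\right) = \left(-224 - 2\right)^{2} \left(-56389\right) = \left(-226\right)^{2} \left(-56389\right) = 51076 \left(-56389\right) = -2880124564$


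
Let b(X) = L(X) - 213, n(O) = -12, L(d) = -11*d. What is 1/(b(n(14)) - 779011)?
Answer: -1/779092 ≈ -1.2835e-6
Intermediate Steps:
b(X) = -213 - 11*X (b(X) = -11*X - 213 = -213 - 11*X)
1/(b(n(14)) - 779011) = 1/((-213 - 11*(-12)) - 779011) = 1/((-213 + 132) - 779011) = 1/(-81 - 779011) = 1/(-779092) = -1/779092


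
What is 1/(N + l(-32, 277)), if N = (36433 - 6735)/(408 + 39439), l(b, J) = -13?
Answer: -39847/488313 ≈ -0.081601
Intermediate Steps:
N = 29698/39847 ≈ 0.74530
1/(N + l(-32, 277)) = 1/(29698/39847 - 13) = 1/(-488313/39847) = -39847/488313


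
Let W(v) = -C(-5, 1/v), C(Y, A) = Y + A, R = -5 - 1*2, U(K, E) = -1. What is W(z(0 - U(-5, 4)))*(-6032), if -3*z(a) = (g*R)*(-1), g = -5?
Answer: -1037504/35 ≈ -29643.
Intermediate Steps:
R = -7 (R = -5 - 2 = -7)
z(a) = 35/3 (z(a) = -(-5*(-7))*(-1)/3 = -35*(-1)/3 = -⅓*(-35) = 35/3)
C(Y, A) = A + Y
W(v) = 5 - 1/v (W(v) = -(1/v - 5) = -(-5 + 1/v) = 5 - 1/v)
W(z(0 - U(-5, 4)))*(-6032) = (5 - 1/35/3)*(-6032) = (5 - 1*3/35)*(-6032) = (5 - 3/35)*(-6032) = (172/35)*(-6032) = -1037504/35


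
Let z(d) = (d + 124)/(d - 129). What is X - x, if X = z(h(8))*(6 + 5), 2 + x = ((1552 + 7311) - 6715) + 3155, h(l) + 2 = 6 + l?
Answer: -621713/117 ≈ -5313.8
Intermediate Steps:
h(l) = 4 + l (h(l) = -2 + (6 + l) = 4 + l)
z(d) = (124 + d)/(-129 + d)
x = 5301 (x = -2 + (((1552 + 7311) - 6715) + 3155) = -2 + ((8863 - 6715) + 3155) = -2 + (2148 + 3155) = -2 + 5303 = 5301)
X = -1496/117 (X = ((124 + (4 + 8))/(-129 + (4 + 8)))*(6 + 5) = ((124 + 12)/(-129 + 12))*11 = (136/(-117))*11 = -1/117*136*11 = -136/117*11 = -1496/117 ≈ -12.786)
X - x = -1496/117 - 1*5301 = -1496/117 - 5301 = -621713/117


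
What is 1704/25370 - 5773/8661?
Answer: -65851333/109864785 ≈ -0.59939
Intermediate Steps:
1704/25370 - 5773/8661 = 1704*(1/25370) - 5773*1/8661 = 852/12685 - 5773/8661 = -65851333/109864785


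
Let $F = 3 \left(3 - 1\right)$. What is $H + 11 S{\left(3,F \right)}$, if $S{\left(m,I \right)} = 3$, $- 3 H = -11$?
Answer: $\frac{110}{3} \approx 36.667$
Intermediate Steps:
$H = \frac{11}{3}$ ($H = \left(- \frac{1}{3}\right) \left(-11\right) = \frac{11}{3} \approx 3.6667$)
$F = 6$ ($F = 3 \cdot 2 = 6$)
$H + 11 S{\left(3,F \right)} = \frac{11}{3} + 11 \cdot 3 = \frac{11}{3} + 33 = \frac{110}{3}$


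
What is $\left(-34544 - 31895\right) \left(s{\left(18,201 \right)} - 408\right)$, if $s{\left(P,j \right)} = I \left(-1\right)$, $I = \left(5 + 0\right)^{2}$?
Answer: $28768087$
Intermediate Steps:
$I = 25$ ($I = 5^{2} = 25$)
$s{\left(P,j \right)} = -25$ ($s{\left(P,j \right)} = 25 \left(-1\right) = -25$)
$\left(-34544 - 31895\right) \left(s{\left(18,201 \right)} - 408\right) = \left(-34544 - 31895\right) \left(-25 - 408\right) = \left(-66439\right) \left(-433\right) = 28768087$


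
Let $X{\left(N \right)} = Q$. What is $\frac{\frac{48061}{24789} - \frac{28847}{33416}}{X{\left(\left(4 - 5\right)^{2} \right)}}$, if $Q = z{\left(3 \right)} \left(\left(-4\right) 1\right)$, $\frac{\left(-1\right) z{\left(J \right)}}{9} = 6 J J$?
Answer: $\frac{890918093}{1610310891456} \approx 0.00055326$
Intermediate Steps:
$z{\left(J \right)} = - 54 J^{2}$ ($z{\left(J \right)} = - 9 \cdot 6 J J = - 9 \cdot 6 J^{2} = - 54 J^{2}$)
$Q = 1944$ ($Q = - 54 \cdot 3^{2} \left(\left(-4\right) 1\right) = \left(-54\right) 9 \left(-4\right) = \left(-486\right) \left(-4\right) = 1944$)
$X{\left(N \right)} = 1944$
$\frac{\frac{48061}{24789} - \frac{28847}{33416}}{X{\left(\left(4 - 5\right)^{2} \right)}} = \frac{\frac{48061}{24789} - \frac{28847}{33416}}{1944} = \left(48061 \cdot \frac{1}{24789} - \frac{28847}{33416}\right) \frac{1}{1944} = \left(\frac{48061}{24789} - \frac{28847}{33416}\right) \frac{1}{1944} = \frac{890918093}{828349224} \cdot \frac{1}{1944} = \frac{890918093}{1610310891456}$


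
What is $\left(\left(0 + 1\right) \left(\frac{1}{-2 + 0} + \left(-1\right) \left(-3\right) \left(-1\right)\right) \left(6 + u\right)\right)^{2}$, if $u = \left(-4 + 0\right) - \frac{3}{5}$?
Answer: $\frac{2401}{100} \approx 24.01$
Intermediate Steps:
$u = - \frac{23}{5}$ ($u = -4 - \frac{3}{5} = - \frac{23}{5} \approx -4.6$)
$\left(\left(0 + 1\right) \left(\frac{1}{-2 + 0} + \left(-1\right) \left(-3\right) \left(-1\right)\right) \left(6 + u\right)\right)^{2} = \left(\left(0 + 1\right) \left(\frac{1}{-2 + 0} + \left(-1\right) \left(-3\right) \left(-1\right)\right) \left(6 - \frac{23}{5}\right)\right)^{2} = \left(1 \left(\frac{1}{-2} + 3 \left(-1\right)\right) \frac{7}{5}\right)^{2} = \left(1 \left(- \frac{1}{2} - 3\right) \frac{7}{5}\right)^{2} = \left(1 \left(- \frac{7}{2}\right) \frac{7}{5}\right)^{2} = \left(\left(- \frac{7}{2}\right) \frac{7}{5}\right)^{2} = \left(- \frac{49}{10}\right)^{2} = \frac{2401}{100}$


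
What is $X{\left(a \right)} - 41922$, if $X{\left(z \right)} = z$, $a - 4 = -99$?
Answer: $-42017$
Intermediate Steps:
$a = -95$ ($a = 4 - 99 = -95$)
$X{\left(a \right)} - 41922 = -95 - 41922 = -42017$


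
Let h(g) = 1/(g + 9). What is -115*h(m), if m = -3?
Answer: -115/6 ≈ -19.167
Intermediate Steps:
h(g) = 1/(9 + g)
-115*h(m) = -115/(9 - 3) = -115/6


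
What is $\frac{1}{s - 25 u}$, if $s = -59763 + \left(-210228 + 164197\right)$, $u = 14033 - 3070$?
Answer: $- \frac{1}{379869} \approx -2.6325 \cdot 10^{-6}$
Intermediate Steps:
$u = 10963$ ($u = 14033 - 3070 = 10963$)
$s = -105794$ ($s = -59763 - 46031 = -105794$)
$\frac{1}{s - 25 u} = \frac{1}{-105794 - 274075} = \frac{1}{-379869} = - \frac{1}{379869}$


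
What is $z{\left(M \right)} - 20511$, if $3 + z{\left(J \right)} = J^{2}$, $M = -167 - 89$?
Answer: $45022$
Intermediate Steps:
$M = -256$ ($M = -167 - 89 = -256$)
$z{\left(J \right)} = -3 + J^{2}$
$z{\left(M \right)} - 20511 = \left(-3 + \left(-256\right)^{2}\right) - 20511 = \left(-3 + 65536\right) - 20511 = 65533 - 20511 = 45022$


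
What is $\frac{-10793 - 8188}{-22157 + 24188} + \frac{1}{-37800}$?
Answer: $- \frac{239161277}{25590600} \approx -9.3457$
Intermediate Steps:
$\frac{-10793 - 8188}{-22157 + 24188} + \frac{1}{-37800} = - \frac{18981}{2031} - \frac{1}{37800} = \left(-18981\right) \frac{1}{2031} - \frac{1}{37800} = - \frac{6327}{677} - \frac{1}{37800} = - \frac{239161277}{25590600}$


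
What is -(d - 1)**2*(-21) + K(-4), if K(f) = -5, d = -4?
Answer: 520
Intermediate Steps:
-(d - 1)**2*(-21) + K(-4) = -(-4 - 1)**2*(-21) - 5 = -1*(-5)**2*(-21) - 5 = -1*25*(-21) - 5 = -25*(-21) - 5 = 525 - 5 = 520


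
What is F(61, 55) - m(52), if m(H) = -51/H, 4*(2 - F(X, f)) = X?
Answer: -319/26 ≈ -12.269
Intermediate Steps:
F(X, f) = 2 - X/4
F(61, 55) - m(52) = (2 - ¼*61) - (-51)/52 = (2 - 61/4) - (-51)/52 = -53/4 - 1*(-51/52) = -53/4 + 51/52 = -319/26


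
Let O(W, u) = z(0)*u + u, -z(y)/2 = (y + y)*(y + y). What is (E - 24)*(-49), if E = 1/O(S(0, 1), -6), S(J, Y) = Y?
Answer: 7105/6 ≈ 1184.2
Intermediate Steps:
z(y) = -8*y**2 (z(y) = -2*(y + y)*(y + y) = -2*2*y*2*y = -8*y**2)
O(W, u) = u (O(W, u) = (-8*0**2)*u + u = (-8*0)*u + u = 0*u + u = 0 + u = u)
E = -1/6 (E = 1/(-6) = -1/6 ≈ -0.16667)
(E - 24)*(-49) = (-1/6 - 24)*(-49) = -145/6*(-49) = 7105/6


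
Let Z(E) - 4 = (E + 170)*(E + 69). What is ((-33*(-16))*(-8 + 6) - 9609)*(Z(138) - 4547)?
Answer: -631506645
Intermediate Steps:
Z(E) = 4 + (69 + E)*(170 + E) (Z(E) = 4 + (E + 170)*(E + 69) = 4 + (170 + E)*(69 + E) = 4 + (69 + E)*(170 + E))
((-33*(-16))*(-8 + 6) - 9609)*(Z(138) - 4547) = ((-33*(-16))*(-8 + 6) - 9609)*((11734 + 138**2 + 239*138) - 4547) = (528*(-2) - 9609)*((11734 + 19044 + 32982) - 4547) = (-1056 - 9609)*(63760 - 4547) = -10665*59213 = -631506645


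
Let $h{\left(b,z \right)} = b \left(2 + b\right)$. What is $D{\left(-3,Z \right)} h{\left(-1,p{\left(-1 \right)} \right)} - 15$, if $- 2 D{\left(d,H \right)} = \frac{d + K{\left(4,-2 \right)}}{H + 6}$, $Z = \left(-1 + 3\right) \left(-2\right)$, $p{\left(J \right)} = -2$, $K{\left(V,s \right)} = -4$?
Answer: $- \frac{67}{4} \approx -16.75$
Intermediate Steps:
$Z = -4$ ($Z = 2 \left(-2\right) = -4$)
$D{\left(d,H \right)} = - \frac{-4 + d}{2 \left(6 + H\right)}$ ($D{\left(d,H \right)} = - \frac{\left(d - 4\right) \frac{1}{H + 6}}{2} = - \frac{\left(-4 + d\right) \frac{1}{6 + H}}{2} = - \frac{\frac{1}{6 + H} \left(-4 + d\right)}{2} = - \frac{-4 + d}{2 \left(6 + H\right)}$)
$D{\left(-3,Z \right)} h{\left(-1,p{\left(-1 \right)} \right)} - 15 = \frac{4 - -3}{2 \left(6 - 4\right)} \left(- (2 - 1)\right) - 15 = \frac{4 + 3}{2 \cdot 2} \left(\left(-1\right) 1\right) - 15 = \frac{1}{2} \cdot \frac{1}{2} \cdot 7 \left(-1\right) - 15 = \frac{7}{4} \left(-1\right) - 15 = - \frac{7}{4} - 15 = - \frac{67}{4}$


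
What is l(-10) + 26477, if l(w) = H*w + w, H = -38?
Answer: 26847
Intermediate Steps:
l(w) = -37*w (l(w) = -38*w + w = -37*w)
l(-10) + 26477 = -37*(-10) + 26477 = 370 + 26477 = 26847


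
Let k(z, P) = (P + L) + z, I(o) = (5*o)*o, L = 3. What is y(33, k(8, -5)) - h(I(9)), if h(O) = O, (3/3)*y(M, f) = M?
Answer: -372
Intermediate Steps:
I(o) = 5*o²
k(z, P) = 3 + P + z (k(z, P) = (P + 3) + z = (3 + P) + z = 3 + P + z)
y(M, f) = M
y(33, k(8, -5)) - h(I(9)) = 33 - 5*9² = 33 - 5*81 = 33 - 1*405 = 33 - 405 = -372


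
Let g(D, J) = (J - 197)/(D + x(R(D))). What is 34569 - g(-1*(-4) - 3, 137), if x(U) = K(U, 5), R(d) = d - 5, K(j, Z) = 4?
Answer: 34581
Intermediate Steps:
R(d) = -5 + d
x(U) = 4
g(D, J) = (-197 + J)/(4 + D) (g(D, J) = (J - 197)/(D + 4) = (-197 + J)/(4 + D))
34569 - g(-1*(-4) - 3, 137) = 34569 - (-197 + 137)/(4 + (-1*(-4) - 3)) = 34569 - (-60)/(4 + (4 - 3)) = 34569 - (-60)/(4 + 1) = 34569 - (-60)/5 = 34569 - 1*(-12) = 34569 + 12 = 34581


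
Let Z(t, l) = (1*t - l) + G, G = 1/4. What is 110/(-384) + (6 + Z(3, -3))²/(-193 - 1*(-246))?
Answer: 25897/10176 ≈ 2.5449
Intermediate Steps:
G = ¼ ≈ 0.25000
Z(t, l) = ¼ + t - l (Z(t, l) = (1*t - l) + ¼ = (t - l) + ¼ = ¼ + t - l)
110/(-384) + (6 + Z(3, -3))²/(-193 - 1*(-246)) = 110/(-384) + (6 + (¼ + 3 - 1*(-3)))²/(-193 - 1*(-246)) = 110*(-1/384) + (6 + (¼ + 3 + 3))²/(-193 + 246) = -55/192 + (6 + 25/4)²/53 = -55/192 + (49/4)²*(1/53) = -55/192 + (2401/16)*(1/53) = -55/192 + 2401/848 = 25897/10176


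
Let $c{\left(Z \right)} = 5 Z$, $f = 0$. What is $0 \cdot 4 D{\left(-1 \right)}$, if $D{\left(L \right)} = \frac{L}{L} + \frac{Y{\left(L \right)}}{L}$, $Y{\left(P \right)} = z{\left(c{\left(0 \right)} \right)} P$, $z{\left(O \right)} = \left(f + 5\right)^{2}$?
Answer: $0$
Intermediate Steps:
$z{\left(O \right)} = 25$ ($z{\left(O \right)} = \left(0 + 5\right)^{2} = 5^{2} = 25$)
$Y{\left(P \right)} = 25 P$
$D{\left(L \right)} = 26$ ($D{\left(L \right)} = \frac{L}{L} + \frac{25 L}{L} = 1 + 25 = 26$)
$0 \cdot 4 D{\left(-1 \right)} = 0 \cdot 4 \cdot 26 = 0 \cdot 26 = 0$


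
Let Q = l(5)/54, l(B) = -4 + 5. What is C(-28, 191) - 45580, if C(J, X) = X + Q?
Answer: -2451005/54 ≈ -45389.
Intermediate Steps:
l(B) = 1
Q = 1/54 ≈ 0.018519
C(J, X) = 1/54 + X (C(J, X) = X + 1/54 = 1/54 + X)
C(-28, 191) - 45580 = (1/54 + 191) - 45580 = 10315/54 - 45580 = -2451005/54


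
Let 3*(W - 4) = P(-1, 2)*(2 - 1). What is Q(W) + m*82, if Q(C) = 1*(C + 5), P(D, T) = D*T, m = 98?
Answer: 24133/3 ≈ 8044.3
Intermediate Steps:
W = 10/3 (W = 4 + ((-1*2)*(2 - 1))/3 = 4 + (-2*1)/3 = 4 + (⅓)*(-2) = 4 - ⅔ = 10/3 ≈ 3.3333)
Q(C) = 5 + C (Q(C) = 1*(5 + C) = 5 + C)
Q(W) + m*82 = (5 + 10/3) + 98*82 = 25/3 + 8036 = 24133/3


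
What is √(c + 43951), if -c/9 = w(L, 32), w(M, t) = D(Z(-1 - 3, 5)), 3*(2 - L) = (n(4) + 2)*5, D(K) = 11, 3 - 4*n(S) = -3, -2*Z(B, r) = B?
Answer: 2*√10963 ≈ 209.41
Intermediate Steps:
Z(B, r) = -B/2
n(S) = 3/2 (n(S) = ¾ - ¼*(-3) = ¾ + ¾ = 3/2)
L = -23/6 (L = 2 - (3/2 + 2)*5/3 = 2 - 7*5/6 = 2 - ⅓*35/2 = 2 - 35/6 = -23/6 ≈ -3.8333)
w(M, t) = 11
c = -99 (c = -9*11 = -99)
√(c + 43951) = √(-99 + 43951) = √43852 = 2*√10963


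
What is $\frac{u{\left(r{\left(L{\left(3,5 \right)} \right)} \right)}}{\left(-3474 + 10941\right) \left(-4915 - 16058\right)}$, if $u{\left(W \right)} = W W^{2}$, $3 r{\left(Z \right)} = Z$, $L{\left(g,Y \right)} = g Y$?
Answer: $- \frac{125}{156605391} \approx -7.9818 \cdot 10^{-7}$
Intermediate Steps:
$L{\left(g,Y \right)} = Y g$
$r{\left(Z \right)} = \frac{Z}{3}$
$u{\left(W \right)} = W^{3}$
$\frac{u{\left(r{\left(L{\left(3,5 \right)} \right)} \right)}}{\left(-3474 + 10941\right) \left(-4915 - 16058\right)} = \frac{\left(\frac{5 \cdot 3}{3}\right)^{3}}{\left(-3474 + 10941\right) \left(-4915 - 16058\right)} = \frac{\left(\frac{1}{3} \cdot 15\right)^{3}}{7467 \left(-20973\right)} = \frac{5^{3}}{-156605391} = 125 \left(- \frac{1}{156605391}\right) = - \frac{125}{156605391}$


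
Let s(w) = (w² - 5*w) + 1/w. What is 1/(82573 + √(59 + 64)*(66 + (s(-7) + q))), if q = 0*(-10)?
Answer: 4046077/333961366798 - 7343*√123/333961366798 ≈ 1.1872e-5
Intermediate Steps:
s(w) = 1/w + w² - 5*w
q = 0
1/(82573 + √(59 + 64)*(66 + (s(-7) + q))) = 1/(82573 + √(59 + 64)*(66 + ((1 + (-7)²*(-5 - 7))/(-7) + 0))) = 1/(82573 + √123*(66 + (-(1 + 49*(-12))/7 + 0))) = 1/(82573 + √123*(66 + (-(1 - 588)/7 + 0))) = 1/(82573 + √123*(66 + (-⅐*(-587) + 0))) = 1/(82573 + √123*(66 + (587/7 + 0))) = 1/(82573 + √123*(66 + 587/7)) = 1/(82573 + √123*(1049/7)) = 1/(82573 + 1049*√123/7)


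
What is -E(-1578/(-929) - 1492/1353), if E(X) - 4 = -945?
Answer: 941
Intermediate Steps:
E(X) = -941 (E(X) = 4 - 945 = -941)
-E(-1578/(-929) - 1492/1353) = -1*(-941) = 941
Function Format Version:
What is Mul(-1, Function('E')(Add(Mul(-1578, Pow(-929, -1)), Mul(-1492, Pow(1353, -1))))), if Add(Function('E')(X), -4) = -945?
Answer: 941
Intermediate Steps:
Function('E')(X) = -941 (Function('E')(X) = Add(4, -945) = -941)
Mul(-1, Function('E')(Add(Mul(-1578, Pow(-929, -1)), Mul(-1492, Pow(1353, -1))))) = Mul(-1, -941) = 941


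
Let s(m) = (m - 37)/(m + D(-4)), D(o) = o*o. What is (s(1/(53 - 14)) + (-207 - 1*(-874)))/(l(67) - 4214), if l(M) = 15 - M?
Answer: -415433/2666250 ≈ -0.15581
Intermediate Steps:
D(o) = o²
s(m) = (-37 + m)/(16 + m) (s(m) = (m - 37)/(m + (-4)²) = (-37 + m)/(m + 16) = (-37 + m)/(16 + m))
(s(1/(53 - 14)) + (-207 - 1*(-874)))/(l(67) - 4214) = ((-37 + 1/(53 - 14))/(16 + 1/(53 - 14)) + (-207 - 1*(-874)))/((15 - 1*67) - 4214) = ((-37 + 1/39)/(16 + 1/39) + (-207 + 874))/((15 - 67) - 4214) = ((-37 + 1/39)/(16 + 1/39) + 667)/(-52 - 4214) = (-1442/39/(625/39) + 667)/(-4266) = ((39/625)*(-1442/39) + 667)*(-1/4266) = (-1442/625 + 667)*(-1/4266) = (415433/625)*(-1/4266) = -415433/2666250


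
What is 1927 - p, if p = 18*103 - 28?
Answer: 101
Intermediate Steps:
p = 1826 (p = 1854 - 28 = 1826)
1927 - p = 1927 - 1*1826 = 1927 - 1826 = 101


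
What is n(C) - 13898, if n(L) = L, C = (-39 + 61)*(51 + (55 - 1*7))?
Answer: -11720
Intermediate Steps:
C = 2178 (C = 22*(51 + (55 - 7)) = 22*(51 + 48) = 22*99 = 2178)
n(C) - 13898 = 2178 - 13898 = -11720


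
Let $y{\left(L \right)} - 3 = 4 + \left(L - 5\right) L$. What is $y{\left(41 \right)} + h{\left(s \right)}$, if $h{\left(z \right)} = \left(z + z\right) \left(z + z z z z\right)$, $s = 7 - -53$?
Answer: $1555208683$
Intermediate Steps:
$s = 60$ ($s = 7 + 53 = 60$)
$y{\left(L \right)} = 7 + L \left(-5 + L\right)$ ($y{\left(L \right)} = 3 + \left(4 + \left(L - 5\right) L\right) = 3 + \left(4 + \left(-5 + L\right) L\right) = 3 + \left(4 + L \left(-5 + L\right)\right) = 7 + L \left(-5 + L\right)$)
$h{\left(z \right)} = 2 z \left(z + z^{4}\right)$ ($h{\left(z \right)} = 2 z \left(z + z z^{2} z\right) = 2 z \left(z + z^{3} z\right) = 2 z \left(z + z^{4}\right)$)
$y{\left(41 \right)} + h{\left(s \right)} = \left(7 + 41^{2} - 205\right) + 2 \cdot 60^{2} \left(1 + 60^{3}\right) = \left(7 + 1681 - 205\right) + 2 \cdot 3600 \left(1 + 216000\right) = 1483 + 2 \cdot 3600 \cdot 216001 = 1483 + 1555207200 = 1555208683$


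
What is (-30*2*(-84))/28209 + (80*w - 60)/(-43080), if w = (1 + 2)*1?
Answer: 1178031/6751354 ≈ 0.17449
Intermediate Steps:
w = 3 (w = 3*1 = 3)
(-30*2*(-84))/28209 + (80*w - 60)/(-43080) = (-30*2*(-84))/28209 + (80*3 - 60)/(-43080) = -60*(-84)*(1/28209) + (240 - 60)*(-1/43080) = 5040*(1/28209) + 180*(-1/43080) = 1680/9403 - 3/718 = 1178031/6751354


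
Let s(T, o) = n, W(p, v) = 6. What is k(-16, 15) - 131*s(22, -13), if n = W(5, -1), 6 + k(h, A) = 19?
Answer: -773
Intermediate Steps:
k(h, A) = 13 (k(h, A) = -6 + 19 = 13)
n = 6
s(T, o) = 6
k(-16, 15) - 131*s(22, -13) = 13 - 131*6 = 13 - 786 = -773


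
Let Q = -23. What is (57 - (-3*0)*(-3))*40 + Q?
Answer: 2257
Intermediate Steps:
(57 - (-3*0)*(-3))*40 + Q = (57 - (-3*0)*(-3))*40 - 23 = (57 - 0*(-3))*40 - 23 = (57 - 1*0)*40 - 23 = (57 + 0)*40 - 23 = 57*40 - 23 = 2280 - 23 = 2257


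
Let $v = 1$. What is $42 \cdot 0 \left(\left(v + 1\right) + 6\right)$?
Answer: $0$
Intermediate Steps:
$42 \cdot 0 \left(\left(v + 1\right) + 6\right) = 42 \cdot 0 \left(\left(1 + 1\right) + 6\right) = 0 \left(2 + 6\right) = 0 \cdot 8 = 0$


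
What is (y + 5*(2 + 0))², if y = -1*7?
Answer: 9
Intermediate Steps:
y = -7
(y + 5*(2 + 0))² = (-7 + 5*(2 + 0))² = (-7 + 5*2)² = (-7 + 10)² = 3² = 9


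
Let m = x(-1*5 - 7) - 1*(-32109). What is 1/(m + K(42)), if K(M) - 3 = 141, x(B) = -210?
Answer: 1/32043 ≈ 3.1208e-5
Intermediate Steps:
K(M) = 144 (K(M) = 3 + 141 = 144)
m = 31899 (m = -210 - 1*(-32109) = -210 + 32109 = 31899)
1/(m + K(42)) = 1/(31899 + 144) = 1/32043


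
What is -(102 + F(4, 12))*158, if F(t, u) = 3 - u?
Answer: -14694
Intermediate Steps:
-(102 + F(4, 12))*158 = -(102 + (3 - 1*12))*158 = -(102 + (3 - 12))*158 = -(102 - 9)*158 = -93*158 = -1*14694 = -14694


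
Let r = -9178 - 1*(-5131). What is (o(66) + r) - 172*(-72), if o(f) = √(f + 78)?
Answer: 8349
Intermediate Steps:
o(f) = √(78 + f)
r = -4047 (r = -9178 + 5131 = -4047)
(o(66) + r) - 172*(-72) = (√(78 + 66) - 4047) - 172*(-72) = (√144 - 4047) + 12384 = (12 - 4047) + 12384 = -4035 + 12384 = 8349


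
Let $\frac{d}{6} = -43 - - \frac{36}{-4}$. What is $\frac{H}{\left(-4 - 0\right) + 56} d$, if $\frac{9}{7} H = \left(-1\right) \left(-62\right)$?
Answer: $- \frac{868}{3} \approx -289.33$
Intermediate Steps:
$H = \frac{434}{9}$ ($H = \frac{7 \left(\left(-1\right) \left(-62\right)\right)}{9} = \frac{7}{9} \cdot 62 = \frac{434}{9} \approx 48.222$)
$d = -312$ ($d = 6 \left(-43 - - \frac{36}{-4}\right) = 6 \left(-43 - \left(-36\right) \left(- \frac{1}{4}\right)\right) = 6 \left(-43 - 9\right) = 6 \left(-52\right) = -312$)
$\frac{H}{\left(-4 - 0\right) + 56} d = \frac{1}{\left(-4 - 0\right) + 56} \cdot \frac{434}{9} \left(-312\right) = \frac{1}{\left(-4 + 0\right) + 56} \cdot \frac{434}{9} \left(-312\right) = \frac{1}{-4 + 56} \cdot \frac{434}{9} \left(-312\right) = \frac{1}{52} \cdot \frac{434}{9} \left(-312\right) = \frac{217}{234} \left(-312\right) = - \frac{868}{3}$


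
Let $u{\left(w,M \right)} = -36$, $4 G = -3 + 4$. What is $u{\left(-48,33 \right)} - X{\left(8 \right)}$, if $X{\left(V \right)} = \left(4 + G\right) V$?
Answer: $-70$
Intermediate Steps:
$G = \frac{1}{4}$ ($G = \frac{-3 + 4}{4} = \frac{1}{4} \cdot 1 = \frac{1}{4} \approx 0.25$)
$X{\left(V \right)} = \frac{17 V}{4}$ ($X{\left(V \right)} = \left(4 + \frac{1}{4}\right) V = \frac{17 V}{4}$)
$u{\left(-48,33 \right)} - X{\left(8 \right)} = -36 - \frac{17}{4} \cdot 8 = -36 - 34 = -70$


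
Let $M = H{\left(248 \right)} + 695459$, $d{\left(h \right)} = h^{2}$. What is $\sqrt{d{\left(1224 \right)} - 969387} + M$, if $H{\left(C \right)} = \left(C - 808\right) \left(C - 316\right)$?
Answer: $733539 + \sqrt{528789} \approx 7.3427 \cdot 10^{5}$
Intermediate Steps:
$H{\left(C \right)} = \left(-808 + C\right) \left(-316 + C\right)$
$M = 733539$ ($M = \left(255328 + 248^{2} - 278752\right) + 695459 = \left(255328 + 61504 - 278752\right) + 695459 = 38080 + 695459 = 733539$)
$\sqrt{d{\left(1224 \right)} - 969387} + M = \sqrt{1224^{2} - 969387} + 733539 = \sqrt{1498176 - 969387} + 733539 = \sqrt{528789} + 733539 = 733539 + \sqrt{528789}$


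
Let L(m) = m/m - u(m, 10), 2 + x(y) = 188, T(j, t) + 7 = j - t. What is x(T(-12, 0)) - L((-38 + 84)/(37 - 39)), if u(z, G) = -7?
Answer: 178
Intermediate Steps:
T(j, t) = -7 + j - t (T(j, t) = -7 + (j - t) = -7 + j - t)
x(y) = 186 (x(y) = -2 + 188 = 186)
L(m) = 8 (L(m) = m/m - 1*(-7) = 1 + 7 = 8)
x(T(-12, 0)) - L((-38 + 84)/(37 - 39)) = 186 - 1*8 = 186 - 8 = 178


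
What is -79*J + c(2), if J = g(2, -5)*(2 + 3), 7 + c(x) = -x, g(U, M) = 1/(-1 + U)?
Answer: -404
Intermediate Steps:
c(x) = -7 - x
J = 5 (J = (2 + 3)/(-1 + 2) = 5/1 = 1*5 = 5)
-79*J + c(2) = -79*5 + (-7 - 1*2) = -395 + (-7 - 2) = -395 - 9 = -404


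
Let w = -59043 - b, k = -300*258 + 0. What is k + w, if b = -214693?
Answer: 78250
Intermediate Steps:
k = -77400 (k = -77400 + 0 = -77400)
w = 155650 (w = -59043 - 1*(-214693) = -59043 + 214693 = 155650)
k + w = -77400 + 155650 = 78250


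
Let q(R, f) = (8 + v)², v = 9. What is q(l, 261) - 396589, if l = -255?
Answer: -396300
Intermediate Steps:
q(R, f) = 289 (q(R, f) = (8 + 9)² = 17² = 289)
q(l, 261) - 396589 = 289 - 396589 = -396300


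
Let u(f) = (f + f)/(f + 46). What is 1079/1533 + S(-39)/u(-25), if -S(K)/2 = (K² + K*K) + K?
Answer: 96702554/38325 ≈ 2523.2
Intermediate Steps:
u(f) = 2*f/(46 + f) (u(f) = (2*f)/(46 + f) = 2*f/(46 + f))
S(K) = -4*K² - 2*K (S(K) = -2*((K² + K*K) + K) = -2*((K² + K²) + K) = -2*(2*K² + K) = -2*(K + 2*K²) = -4*K² - 2*K)
1079/1533 + S(-39)/u(-25) = 1079/1533 + (-2*(-39)*(1 + 2*(-39)))/((2*(-25)/(46 - 25))) = 1079*(1/1533) + (-2*(-39)*(1 - 78))/((2*(-25)/21)) = 1079/1533 + (-2*(-39)*(-77))/((2*(-25)*(1/21))) = 1079/1533 - 6006/(-50/21) = 1079/1533 - 6006*(-21/50) = 1079/1533 + 63063/25 = 96702554/38325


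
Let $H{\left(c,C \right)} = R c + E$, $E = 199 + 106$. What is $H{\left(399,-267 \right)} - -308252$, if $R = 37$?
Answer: $323320$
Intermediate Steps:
$E = 305$
$H{\left(c,C \right)} = 305 + 37 c$ ($H{\left(c,C \right)} = 37 c + 305 = 305 + 37 c$)
$H{\left(399,-267 \right)} - -308252 = \left(305 + 37 \cdot 399\right) - -308252 = \left(305 + 14763\right) + 308252 = 15068 + 308252 = 323320$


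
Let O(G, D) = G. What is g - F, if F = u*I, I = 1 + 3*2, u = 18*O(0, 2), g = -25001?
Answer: -25001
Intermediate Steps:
u = 0 (u = 18*0 = 0)
I = 7 (I = 1 + 6 = 7)
F = 0 (F = 0*7 = 0)
g - F = -25001 - 1*0 = -25001 + 0 = -25001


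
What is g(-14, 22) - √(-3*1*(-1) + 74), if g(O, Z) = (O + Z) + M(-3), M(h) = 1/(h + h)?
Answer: 47/6 - √77 ≈ -0.94163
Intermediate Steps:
M(h) = 1/(2*h)
g(O, Z) = -⅙ + O + Z (g(O, Z) = (O + Z) + (½)/(-3) = (O + Z) + (½)*(-⅓) = (O + Z) - ⅙ = -⅙ + O + Z)
g(-14, 22) - √(-3*1*(-1) + 74) = (-⅙ - 14 + 22) - √(-3*1*(-1) + 74) = 47/6 - √(-3*(-1) + 74) = 47/6 - √(3 + 74) = 47/6 - √77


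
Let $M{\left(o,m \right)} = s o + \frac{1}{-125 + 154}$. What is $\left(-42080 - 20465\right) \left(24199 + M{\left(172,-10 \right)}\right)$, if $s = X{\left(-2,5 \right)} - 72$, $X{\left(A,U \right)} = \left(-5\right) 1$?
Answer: $- \frac{19870296320}{29} \approx -6.8518 \cdot 10^{8}$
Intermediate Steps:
$X{\left(A,U \right)} = -5$
$s = -77$ ($s = -5 - 72 = -77$)
$M{\left(o,m \right)} = \frac{1}{29} - 77 o$ ($M{\left(o,m \right)} = - 77 o + \frac{1}{-125 + 154} = - 77 o + \frac{1}{29} = \frac{1}{29} - 77 o$)
$\left(-42080 - 20465\right) \left(24199 + M{\left(172,-10 \right)}\right) = \left(-42080 - 20465\right) \left(24199 + \left(\frac{1}{29} - 13244\right)\right) = - 62545 \left(24199 - \frac{384075}{29}\right) = \left(-62545\right) \frac{317696}{29} = - \frac{19870296320}{29}$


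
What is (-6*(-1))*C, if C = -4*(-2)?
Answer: 48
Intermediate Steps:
C = 8
(-6*(-1))*C = -6*(-1)*8 = 6*8 = 48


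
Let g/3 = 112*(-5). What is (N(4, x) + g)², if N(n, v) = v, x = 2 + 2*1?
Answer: 2808976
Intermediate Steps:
x = 4 (x = 2 + 2 = 4)
g = -1680 (g = 3*(112*(-5)) = 3*(-560) = -1680)
(N(4, x) + g)² = (4 - 1680)² = (-1676)² = 2808976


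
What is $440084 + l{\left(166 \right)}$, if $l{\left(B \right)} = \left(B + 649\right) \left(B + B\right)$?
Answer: $710664$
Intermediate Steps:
$l{\left(B \right)} = 2 B \left(649 + B\right)$ ($l{\left(B \right)} = \left(649 + B\right) 2 B = 2 B \left(649 + B\right)$)
$440084 + l{\left(166 \right)} = 440084 + 2 \cdot 166 \left(649 + 166\right) = 440084 + 2 \cdot 166 \cdot 815 = 440084 + 270580 = 710664$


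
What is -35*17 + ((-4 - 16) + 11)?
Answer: -604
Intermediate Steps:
-35*17 + ((-4 - 16) + 11) = -595 + (-20 + 11) = -595 - 9 = -604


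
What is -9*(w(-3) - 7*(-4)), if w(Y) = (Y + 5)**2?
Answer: -288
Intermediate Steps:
w(Y) = (5 + Y)**2
-9*(w(-3) - 7*(-4)) = -9*((5 - 3)**2 - 7*(-4)) = -9*(2**2 + 28) = -9*(4 + 28) = -9*32 = -288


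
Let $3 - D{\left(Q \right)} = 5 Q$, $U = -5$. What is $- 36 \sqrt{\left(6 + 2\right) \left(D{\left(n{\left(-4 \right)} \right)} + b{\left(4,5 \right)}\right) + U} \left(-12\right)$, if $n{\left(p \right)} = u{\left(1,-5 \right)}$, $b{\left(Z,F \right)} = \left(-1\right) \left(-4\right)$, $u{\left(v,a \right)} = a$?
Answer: $432 \sqrt{251} \approx 6844.2$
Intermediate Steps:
$b{\left(Z,F \right)} = 4$
$n{\left(p \right)} = -5$
$D{\left(Q \right)} = 3 - 5 Q$
$- 36 \sqrt{\left(6 + 2\right) \left(D{\left(n{\left(-4 \right)} \right)} + b{\left(4,5 \right)}\right) + U} \left(-12\right) = - 36 \sqrt{\left(6 + 2\right) \left(\left(3 - -25\right) + 4\right) - 5} \left(-12\right) = - 36 \sqrt{8 \left(\left(3 + 25\right) + 4\right) - 5} \left(-12\right) = - 36 \sqrt{8 \left(28 + 4\right) - 5} \left(-12\right) = - 36 \sqrt{8 \cdot 32 - 5} \left(-12\right) = - 36 \sqrt{256 - 5} \left(-12\right) = - 36 \sqrt{251} \left(-12\right) = 432 \sqrt{251}$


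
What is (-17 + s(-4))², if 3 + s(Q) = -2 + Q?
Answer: 676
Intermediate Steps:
s(Q) = -5 + Q (s(Q) = -3 + (-2 + Q) = -5 + Q)
(-17 + s(-4))² = (-17 + (-5 - 4))² = (-17 - 9)² = (-26)² = 676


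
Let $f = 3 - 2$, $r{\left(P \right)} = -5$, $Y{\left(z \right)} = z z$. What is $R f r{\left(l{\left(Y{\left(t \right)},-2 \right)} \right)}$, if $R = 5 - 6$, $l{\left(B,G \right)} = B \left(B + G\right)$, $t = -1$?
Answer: $5$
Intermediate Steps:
$Y{\left(z \right)} = z^{2}$
$f = 1$ ($f = 3 - 2 = 1$)
$R = -1$ ($R = 5 - 6 = -1$)
$R f r{\left(l{\left(Y{\left(t \right)},-2 \right)} \right)} = \left(-1\right) 1 \left(-5\right) = \left(-1\right) \left(-5\right) = 5$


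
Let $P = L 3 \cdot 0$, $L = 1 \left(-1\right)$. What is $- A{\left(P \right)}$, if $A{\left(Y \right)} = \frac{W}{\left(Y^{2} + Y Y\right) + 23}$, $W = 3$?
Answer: $- \frac{3}{23} \approx -0.13043$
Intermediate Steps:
$L = -1$
$P = 0$ ($P = \left(-1\right) 3 \cdot 0 = \left(-3\right) 0 = 0$)
$A{\left(Y \right)} = \frac{3}{23 + 2 Y^{2}}$ ($A{\left(Y \right)} = \frac{3}{\left(Y^{2} + Y Y\right) + 23} = \frac{3}{\left(Y^{2} + Y^{2}\right) + 23} = \frac{3}{2 Y^{2} + 23} = \frac{3}{23 + 2 Y^{2}}$)
$- A{\left(P \right)} = - \frac{3}{23 + 2 \cdot 0^{2}} = - \frac{3}{23 + 2 \cdot 0} = - \frac{3}{23 + 0} = - \frac{3}{23}$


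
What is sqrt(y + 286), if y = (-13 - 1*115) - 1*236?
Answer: I*sqrt(78) ≈ 8.8318*I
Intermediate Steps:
y = -364 (y = (-13 - 115) - 236 = -128 - 236 = -364)
sqrt(y + 286) = sqrt(-364 + 286) = sqrt(-78) = I*sqrt(78)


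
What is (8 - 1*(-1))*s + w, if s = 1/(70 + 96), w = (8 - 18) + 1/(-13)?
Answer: -21629/2158 ≈ -10.023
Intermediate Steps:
w = -131/13 (w = -10 + 1*(-1/13) = -10 - 1/13 = -131/13 ≈ -10.077)
s = 1/166 ≈ 0.0060241
(8 - 1*(-1))*s + w = (8 - 1*(-1))*(1/166) - 131/13 = (8 + 1)*(1/166) - 131/13 = 9*(1/166) - 131/13 = 9/166 - 131/13 = -21629/2158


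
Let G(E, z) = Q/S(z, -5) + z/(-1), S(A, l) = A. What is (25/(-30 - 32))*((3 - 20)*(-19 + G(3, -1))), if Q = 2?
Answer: -4250/31 ≈ -137.10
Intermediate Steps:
G(E, z) = -z + 2/z (G(E, z) = 2/z + z/(-1) = 2/z + z*(-1) = 2/z - z = -z + 2/z)
(25/(-30 - 32))*((3 - 20)*(-19 + G(3, -1))) = (25/(-30 - 32))*((3 - 20)*(-19 + (-1*(-1) + 2/(-1)))) = (25/(-62))*(-17*(-19 + (1 + 2*(-1)))) = (25*(-1/62))*(-17*(-19 + (1 - 2))) = -(-425)*(-19 - 1)/62 = -(-425)*(-20)/62 = -25/62*340 = -4250/31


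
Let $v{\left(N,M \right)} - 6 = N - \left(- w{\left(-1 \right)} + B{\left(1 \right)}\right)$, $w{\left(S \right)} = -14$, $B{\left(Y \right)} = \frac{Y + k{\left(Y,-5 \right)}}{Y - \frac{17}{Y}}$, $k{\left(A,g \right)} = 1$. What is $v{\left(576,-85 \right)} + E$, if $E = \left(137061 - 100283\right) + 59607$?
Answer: $\frac{775625}{8} \approx 96953.0$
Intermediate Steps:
$B{\left(Y \right)} = \frac{1 + Y}{Y - \frac{17}{Y}}$ ($B{\left(Y \right)} = \frac{Y + 1}{Y - \frac{17}{Y}} = \frac{1 + Y}{Y - \frac{17}{Y}}$)
$E = 96385$ ($E = 36778 + 59607 = 96385$)
$v{\left(N,M \right)} = - \frac{63}{8} + N$ ($v{\left(N,M \right)} = 6 - \left(14 - N + \frac{1 + 1}{-17 + 1^{2}}\right) = 6 - \left(14 - N + \frac{1}{-17 + 1} \cdot 2\right) = 6 - \left(14 - N + \frac{1}{-16} \cdot 2\right) = 6 - \left(14 - N - \frac{1}{8}\right) = 6 + \left(N - \frac{111}{8}\right) = 6 + \left(- \frac{111}{8} + N\right) = - \frac{63}{8} + N$)
$v{\left(576,-85 \right)} + E = \left(- \frac{63}{8} + 576\right) + 96385 = \frac{4545}{8} + 96385 = \frac{775625}{8}$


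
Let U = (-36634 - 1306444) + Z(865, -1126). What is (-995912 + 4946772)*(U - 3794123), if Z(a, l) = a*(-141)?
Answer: -20778228582760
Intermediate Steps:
Z(a, l) = -141*a
U = -1465043 (U = (-36634 - 1306444) - 141*865 = -1343078 - 121965 = -1465043)
(-995912 + 4946772)*(U - 3794123) = (-995912 + 4946772)*(-1465043 - 3794123) = 3950860*(-5259166) = -20778228582760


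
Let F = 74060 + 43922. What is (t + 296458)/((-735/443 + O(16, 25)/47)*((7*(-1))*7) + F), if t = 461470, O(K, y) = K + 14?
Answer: 15780818888/2457544717 ≈ 6.4214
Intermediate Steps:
O(K, y) = 14 + K
F = 117982
(t + 296458)/((-735/443 + O(16, 25)/47)*((7*(-1))*7) + F) = (461470 + 296458)/((-735/443 + (14 + 16)/47)*((7*(-1))*7) + 117982) = 757928/((-735*1/443 + 30*(1/47))*(-7*7) + 117982) = 757928/((-735/443 + 30/47)*(-49) + 117982) = 757928/(-21255/20821*(-49) + 117982) = 757928/(1041495/20821 + 117982) = 757928/(2457544717/20821) = 757928*(20821/2457544717) = 15780818888/2457544717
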